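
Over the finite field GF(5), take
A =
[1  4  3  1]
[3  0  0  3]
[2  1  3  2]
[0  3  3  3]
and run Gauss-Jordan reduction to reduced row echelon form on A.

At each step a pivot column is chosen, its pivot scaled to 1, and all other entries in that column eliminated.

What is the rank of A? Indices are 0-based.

pivot(0,0)=1: scale R0 → (1, 4, 3, 1)
  clear (1,0): R1 −= (3)R0 → (0, 3, 1, 0)
  clear (2,0): R2 −= (2)R0 → (0, 3, 2, 0)
pivot(1,1)=3: scale R1 → (0, 1, 2, 0)
  clear (0,1): R0 −= (4)R1 → (1, 0, 0, 1)
  clear (2,1): R2 −= (3)R1 → (0, 0, 1, 0)
  clear (3,1): R3 −= (3)R1 → (0, 0, 2, 3)
pivot(2,2)=1: scale R2 → (0, 0, 1, 0)
  clear (1,2): R1 −= (2)R2 → (0, 1, 0, 0)
  clear (3,2): R3 −= (2)R2 → (0, 0, 0, 3)
pivot(3,3)=3: scale R3 → (0, 0, 0, 1)
  clear (0,3): R0 −= (1)R3 → (1, 0, 0, 0)

rank = 4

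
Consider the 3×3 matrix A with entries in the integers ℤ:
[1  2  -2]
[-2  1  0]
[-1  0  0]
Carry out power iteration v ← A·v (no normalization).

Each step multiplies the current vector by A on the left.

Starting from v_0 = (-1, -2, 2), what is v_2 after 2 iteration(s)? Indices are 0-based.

v_2 = (-11, 18, 9)

v_0 = (-1, -2, 2).
v_1 = A·v_0 = (-9, 0, 1).
v_2 = A·v_1 = (-11, 18, 9).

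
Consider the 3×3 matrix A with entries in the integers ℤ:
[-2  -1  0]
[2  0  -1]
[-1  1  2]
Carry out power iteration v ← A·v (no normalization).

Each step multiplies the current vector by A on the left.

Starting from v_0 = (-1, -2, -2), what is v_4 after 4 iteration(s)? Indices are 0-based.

v_4 = (-4, 13, -19)

v_0 = (-1, -2, -2).
v_1 = A·v_0 = (4, 0, -5).
v_2 = A·v_1 = (-8, 13, -14).
v_3 = A·v_2 = (3, -2, -7).
v_4 = A·v_3 = (-4, 13, -19).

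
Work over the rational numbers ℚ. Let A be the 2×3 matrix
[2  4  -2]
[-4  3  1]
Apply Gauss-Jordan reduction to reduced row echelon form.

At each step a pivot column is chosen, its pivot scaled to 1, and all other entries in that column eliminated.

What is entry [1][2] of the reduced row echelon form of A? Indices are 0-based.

pivot(0,0)=2: scale R0 → (1, 2, -1)
  clear (1,0): R1 −= (-4)R0 → (0, 11, -3)
pivot(1,1)=11: scale R1 → (0, 1, -3/11)
  clear (0,1): R0 −= (2)R1 → (1, 0, -5/11)

M[1][2] = -3/11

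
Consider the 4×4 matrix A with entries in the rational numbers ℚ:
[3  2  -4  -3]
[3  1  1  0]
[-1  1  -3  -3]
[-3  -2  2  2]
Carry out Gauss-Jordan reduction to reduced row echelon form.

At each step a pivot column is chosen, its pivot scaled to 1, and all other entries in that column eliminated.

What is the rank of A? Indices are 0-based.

rank = 4

step 1: normalize row 0 (÷3) = (1, 2/3, -4/3, -1)
  row 1: subtract 3×row0 = (0, -1, 5, 3)
  row 2: subtract -1×row0 = (0, 5/3, -13/3, -4)
  row 3: subtract -3×row0 = (0, 0, -2, -1)
step 2: normalize row 1 (÷-1) = (0, 1, -5, -3)
  row 0: subtract 2/3×row1 = (1, 0, 2, 1)
  row 2: subtract 5/3×row1 = (0, 0, 4, 1)
step 3: normalize row 2 (÷4) = (0, 0, 1, 1/4)
  row 0: subtract 2×row2 = (1, 0, 0, 1/2)
  row 1: subtract -5×row2 = (0, 1, 0, -7/4)
  row 3: subtract -2×row2 = (0, 0, 0, -1/2)
step 4: normalize row 3 (÷-1/2) = (0, 0, 0, 1)
  row 0: subtract 1/2×row3 = (1, 0, 0, 0)
  row 1: subtract -7/4×row3 = (0, 1, 0, 0)
  row 2: subtract 1/4×row3 = (0, 0, 1, 0)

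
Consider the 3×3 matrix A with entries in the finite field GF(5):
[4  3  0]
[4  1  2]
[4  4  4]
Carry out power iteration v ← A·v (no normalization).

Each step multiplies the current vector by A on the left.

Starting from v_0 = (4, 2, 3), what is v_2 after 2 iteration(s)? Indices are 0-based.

v_0 = (4, 2, 3).
v_1 = A·v_0 = (2, 4, 1).
v_2 = A·v_1 = (0, 4, 3).

v_2 = (0, 4, 3)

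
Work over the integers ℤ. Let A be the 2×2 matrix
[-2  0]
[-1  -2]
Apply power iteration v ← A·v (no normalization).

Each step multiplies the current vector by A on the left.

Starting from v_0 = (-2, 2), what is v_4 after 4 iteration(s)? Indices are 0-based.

v_0 = (-2, 2).
v_1 = A·v_0 = (4, -2).
v_2 = A·v_1 = (-8, 0).
v_3 = A·v_2 = (16, 8).
v_4 = A·v_3 = (-32, -32).

v_4 = (-32, -32)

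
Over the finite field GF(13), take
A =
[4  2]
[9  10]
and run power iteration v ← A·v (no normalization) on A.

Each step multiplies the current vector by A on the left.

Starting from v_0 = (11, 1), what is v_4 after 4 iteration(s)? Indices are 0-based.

v_4 = (10, 0)

v_0 = (11, 1).
v_1 = A·v_0 = (7, 5).
v_2 = A·v_1 = (12, 9).
v_3 = A·v_2 = (1, 3).
v_4 = A·v_3 = (10, 0).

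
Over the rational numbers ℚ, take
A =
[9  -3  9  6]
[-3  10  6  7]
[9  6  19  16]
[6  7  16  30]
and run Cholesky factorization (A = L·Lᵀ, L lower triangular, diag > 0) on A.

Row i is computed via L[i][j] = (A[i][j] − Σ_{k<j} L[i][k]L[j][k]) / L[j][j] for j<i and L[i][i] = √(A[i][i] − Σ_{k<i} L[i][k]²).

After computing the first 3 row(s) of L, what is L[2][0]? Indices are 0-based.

L[2][0] = 3

Step 1: L[0][0] = √(9) = 3.
  L[1][0] = (-3) / L[0][0] = -1.
Step 2: L[1][1] = √(9) = 3.
  L[2][0] = (9) / L[0][0] = 3.
  L[2][1] = (9) / L[1][1] = 3.
Step 3: L[2][2] = √(1) = 1.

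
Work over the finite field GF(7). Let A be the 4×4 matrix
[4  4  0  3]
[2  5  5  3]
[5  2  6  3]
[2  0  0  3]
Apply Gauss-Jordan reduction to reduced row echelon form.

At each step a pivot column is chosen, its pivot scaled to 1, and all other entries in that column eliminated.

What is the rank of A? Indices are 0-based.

rank = 4

pivot(0,0)=4: scale R0 → (1, 1, 0, 6)
  clear (1,0): R1 −= (2)R0 → (0, 3, 5, 5)
  clear (2,0): R2 −= (5)R0 → (0, 4, 6, 1)
  clear (3,0): R3 −= (2)R0 → (0, 5, 0, 5)
pivot(1,1)=3: scale R1 → (0, 1, 4, 4)
  clear (0,1): R0 −= (1)R1 → (1, 0, 3, 2)
  clear (2,1): R2 −= (4)R1 → (0, 0, 4, 6)
  clear (3,1): R3 −= (5)R1 → (0, 0, 1, 6)
pivot(2,2)=4: scale R2 → (0, 0, 1, 5)
  clear (0,2): R0 −= (3)R2 → (1, 0, 0, 1)
  clear (1,2): R1 −= (4)R2 → (0, 1, 0, 5)
  clear (3,2): R3 −= (1)R2 → (0, 0, 0, 1)
pivot(3,3)=1: scale R3 → (0, 0, 0, 1)
  clear (0,3): R0 −= (1)R3 → (1, 0, 0, 0)
  clear (1,3): R1 −= (5)R3 → (0, 1, 0, 0)
  clear (2,3): R2 −= (5)R3 → (0, 0, 1, 0)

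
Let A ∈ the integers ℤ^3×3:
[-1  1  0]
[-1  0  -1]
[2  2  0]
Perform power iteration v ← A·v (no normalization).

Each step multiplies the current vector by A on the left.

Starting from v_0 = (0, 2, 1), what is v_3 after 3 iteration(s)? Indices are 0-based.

v_0 = (0, 2, 1).
v_1 = A·v_0 = (2, -1, 4).
v_2 = A·v_1 = (-3, -6, 2).
v_3 = A·v_2 = (-3, 1, -18).

v_3 = (-3, 1, -18)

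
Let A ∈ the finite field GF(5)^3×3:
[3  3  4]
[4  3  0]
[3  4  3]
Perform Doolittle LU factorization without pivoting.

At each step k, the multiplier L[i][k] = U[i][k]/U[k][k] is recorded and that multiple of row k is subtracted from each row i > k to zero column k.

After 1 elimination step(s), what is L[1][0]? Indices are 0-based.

L[1][0] = 3

[col 0] pivot 3
  R1 -= 3*R0 → (0, 4, 3)  (L[1][0] := 3)
  R2 -= 1*R0 → (0, 1, 4)  (L[2][0] := 1)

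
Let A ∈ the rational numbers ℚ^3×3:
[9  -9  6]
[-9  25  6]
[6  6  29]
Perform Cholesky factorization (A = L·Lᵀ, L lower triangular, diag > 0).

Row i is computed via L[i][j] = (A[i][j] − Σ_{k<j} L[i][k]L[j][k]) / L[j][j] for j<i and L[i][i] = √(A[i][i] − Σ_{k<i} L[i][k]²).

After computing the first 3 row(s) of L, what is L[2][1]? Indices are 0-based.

L[2][1] = 3

Step 1: L[0][0] = √(9) = 3.
  L[1][0] = (-9) / L[0][0] = -3.
Step 2: L[1][1] = √(16) = 4.
  L[2][0] = (6) / L[0][0] = 2.
  L[2][1] = (12) / L[1][1] = 3.
Step 3: L[2][2] = √(16) = 4.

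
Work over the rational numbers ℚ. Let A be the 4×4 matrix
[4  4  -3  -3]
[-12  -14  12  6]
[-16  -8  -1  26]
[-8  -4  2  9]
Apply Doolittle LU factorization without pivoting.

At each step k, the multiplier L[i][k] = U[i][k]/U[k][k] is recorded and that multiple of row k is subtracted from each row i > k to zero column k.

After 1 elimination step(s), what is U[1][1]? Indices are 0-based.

[col 0] pivot 4
  R1 -= -3*R0 → (0, -2, 3, -3)  (L[1][0] := -3)
  R2 -= -4*R0 → (0, 8, -13, 14)  (L[2][0] := -4)
  R3 -= -2*R0 → (0, 4, -4, 3)  (L[3][0] := -2)

U[1][1] = -2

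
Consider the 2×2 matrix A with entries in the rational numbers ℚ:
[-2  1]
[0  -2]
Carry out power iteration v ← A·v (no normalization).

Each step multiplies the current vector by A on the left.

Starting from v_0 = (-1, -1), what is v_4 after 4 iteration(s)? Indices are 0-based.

v_0 = (-1, -1).
v_1 = A·v_0 = (1, 2).
v_2 = A·v_1 = (0, -4).
v_3 = A·v_2 = (-4, 8).
v_4 = A·v_3 = (16, -16).

v_4 = (16, -16)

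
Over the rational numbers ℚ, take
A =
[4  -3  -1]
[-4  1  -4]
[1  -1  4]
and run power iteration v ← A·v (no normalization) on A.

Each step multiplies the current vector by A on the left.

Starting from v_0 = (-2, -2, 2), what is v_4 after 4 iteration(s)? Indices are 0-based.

v_4 = (-114, -354, 498)

v_0 = (-2, -2, 2).
v_1 = A·v_0 = (-4, -2, 8).
v_2 = A·v_1 = (-18, -18, 30).
v_3 = A·v_2 = (-48, -66, 120).
v_4 = A·v_3 = (-114, -354, 498).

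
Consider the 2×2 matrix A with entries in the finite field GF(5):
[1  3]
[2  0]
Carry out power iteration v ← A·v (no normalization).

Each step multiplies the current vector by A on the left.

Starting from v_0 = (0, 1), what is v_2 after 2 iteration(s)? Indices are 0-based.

v_2 = (3, 1)

v_0 = (0, 1).
v_1 = A·v_0 = (3, 0).
v_2 = A·v_1 = (3, 1).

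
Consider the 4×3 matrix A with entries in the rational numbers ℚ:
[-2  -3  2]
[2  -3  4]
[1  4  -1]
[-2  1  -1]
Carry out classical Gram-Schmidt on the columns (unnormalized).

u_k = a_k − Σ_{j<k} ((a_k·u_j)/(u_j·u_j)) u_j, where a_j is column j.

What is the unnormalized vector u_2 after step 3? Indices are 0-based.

Step 1: u_0 = a_0 = (-2, 2, 1, -2).
Step 2: u_1 = a_1 − (2/13)·u_0 = (-35/13, -43/13, 50/13, 17/13).
Step 3: u_2 = a_2 − (5/13)·u_0 − (-309/451)·u_1 = (417/451, 435/451, 564/451, 300/451).

u_2 = (417/451, 435/451, 564/451, 300/451)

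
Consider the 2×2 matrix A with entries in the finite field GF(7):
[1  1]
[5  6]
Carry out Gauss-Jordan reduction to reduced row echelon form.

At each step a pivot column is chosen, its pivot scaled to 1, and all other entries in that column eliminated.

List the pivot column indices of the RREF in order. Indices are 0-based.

pivot(0,0)=1: scale R0 → (1, 1)
  clear (1,0): R1 −= (5)R0 → (0, 1)
pivot(1,1)=1: scale R1 → (0, 1)
  clear (0,1): R0 −= (1)R1 → (1, 0)

pivot columns: 0, 1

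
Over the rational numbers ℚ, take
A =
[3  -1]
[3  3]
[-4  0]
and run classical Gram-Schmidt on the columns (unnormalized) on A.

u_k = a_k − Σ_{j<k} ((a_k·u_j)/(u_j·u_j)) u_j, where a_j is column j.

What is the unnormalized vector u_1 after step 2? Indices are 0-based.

Step 1: u_0 = a_0 = (3, 3, -4).
Step 2: u_1 = a_1 − (3/17)·u_0 = (-26/17, 42/17, 12/17).

u_1 = (-26/17, 42/17, 12/17)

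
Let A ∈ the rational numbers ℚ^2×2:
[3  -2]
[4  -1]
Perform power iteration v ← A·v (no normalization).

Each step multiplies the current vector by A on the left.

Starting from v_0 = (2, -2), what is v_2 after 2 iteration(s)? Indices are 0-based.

v_2 = (10, 30)

v_0 = (2, -2).
v_1 = A·v_0 = (10, 10).
v_2 = A·v_1 = (10, 30).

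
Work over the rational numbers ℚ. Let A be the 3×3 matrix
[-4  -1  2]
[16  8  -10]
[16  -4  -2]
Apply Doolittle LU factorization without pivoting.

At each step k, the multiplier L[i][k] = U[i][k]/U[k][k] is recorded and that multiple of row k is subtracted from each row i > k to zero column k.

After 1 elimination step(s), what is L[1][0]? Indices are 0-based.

L[1][0] = -4

Step 1: pivot at (0,0) is -4.
  row1 ← row1 − (-4)·row0  ⇒  L[1][0]=-4, U row1=(0, 4, -2)
  row2 ← row2 − (-4)·row0  ⇒  L[2][0]=-4, U row2=(0, -8, 6)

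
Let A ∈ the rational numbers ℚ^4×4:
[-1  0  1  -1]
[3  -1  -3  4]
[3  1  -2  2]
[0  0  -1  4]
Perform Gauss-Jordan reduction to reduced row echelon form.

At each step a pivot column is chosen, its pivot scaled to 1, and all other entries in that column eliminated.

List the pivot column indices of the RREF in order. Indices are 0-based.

step 1: normalize row 0 (÷-1) = (1, 0, -1, 1)
  row 1: subtract 3×row0 = (0, -1, 0, 1)
  row 2: subtract 3×row0 = (0, 1, 1, -1)
step 2: normalize row 1 (÷-1) = (0, 1, 0, -1)
  row 2: subtract 1×row1 = (0, 0, 1, 0)
step 3: normalize row 2 (÷1) = (0, 0, 1, 0)
  row 0: subtract -1×row2 = (1, 0, 0, 1)
  row 3: subtract -1×row2 = (0, 0, 0, 4)
step 4: normalize row 3 (÷4) = (0, 0, 0, 1)
  row 0: subtract 1×row3 = (1, 0, 0, 0)
  row 1: subtract -1×row3 = (0, 1, 0, 0)

pivot columns: 0, 1, 2, 3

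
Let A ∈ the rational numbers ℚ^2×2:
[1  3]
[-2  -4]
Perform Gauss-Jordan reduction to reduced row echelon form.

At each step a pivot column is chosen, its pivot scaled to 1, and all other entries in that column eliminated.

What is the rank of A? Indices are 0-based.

[1] R0 /= 1  ⇒  (1, 3)
     R1 -= -2·R0  ⇒  (0, 2)
[2] R1 /= 2  ⇒  (0, 1)
     R0 -= 3·R1  ⇒  (1, 0)

rank = 2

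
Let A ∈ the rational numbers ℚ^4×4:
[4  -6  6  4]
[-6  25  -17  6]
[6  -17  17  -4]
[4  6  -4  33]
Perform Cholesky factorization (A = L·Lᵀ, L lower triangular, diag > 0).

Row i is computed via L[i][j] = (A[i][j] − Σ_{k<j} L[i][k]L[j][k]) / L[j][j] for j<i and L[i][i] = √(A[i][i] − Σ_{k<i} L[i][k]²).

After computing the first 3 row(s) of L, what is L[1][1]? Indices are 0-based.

L[1][1] = 4

Step 1: L[0][0] = √(4) = 2.
  L[1][0] = (-6) / L[0][0] = -3.
Step 2: L[1][1] = √(16) = 4.
  L[2][0] = (6) / L[0][0] = 3.
  L[2][1] = (-8) / L[1][1] = -2.
Step 3: L[2][2] = √(4) = 2.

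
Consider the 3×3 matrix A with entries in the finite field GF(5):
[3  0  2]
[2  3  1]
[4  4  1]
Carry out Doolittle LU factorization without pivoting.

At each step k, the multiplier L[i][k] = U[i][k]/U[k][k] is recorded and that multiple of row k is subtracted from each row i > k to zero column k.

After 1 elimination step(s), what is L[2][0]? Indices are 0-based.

[col 0] pivot 3
  R1 -= 4*R0 → (0, 3, 3)  (L[1][0] := 4)
  R2 -= 3*R0 → (0, 4, 0)  (L[2][0] := 3)

L[2][0] = 3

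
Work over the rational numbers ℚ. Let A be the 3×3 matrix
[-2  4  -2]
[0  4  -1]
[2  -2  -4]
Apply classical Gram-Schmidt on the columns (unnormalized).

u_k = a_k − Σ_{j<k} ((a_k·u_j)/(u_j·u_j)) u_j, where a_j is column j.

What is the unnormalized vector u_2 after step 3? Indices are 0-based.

Step 1: u_0 = a_0 = (-2, 0, 2).
Step 2: u_1 = a_1 − (-3/2)·u_0 = (1, 4, 1).
Step 3: u_2 = a_2 − (-1/2)·u_0 − (-5/9)·u_1 = (-22/9, 11/9, -22/9).

u_2 = (-22/9, 11/9, -22/9)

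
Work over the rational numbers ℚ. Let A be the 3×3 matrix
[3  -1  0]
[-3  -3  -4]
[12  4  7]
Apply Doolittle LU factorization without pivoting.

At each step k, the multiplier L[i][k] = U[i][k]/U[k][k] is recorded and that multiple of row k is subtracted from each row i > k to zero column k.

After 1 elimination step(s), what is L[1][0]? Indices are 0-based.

L[1][0] = -1

k=0: U[0][0]=3
  eliminate (1,0): mult=-1, new row 1: (0, -4, -4); set L[1][0]=-1
  eliminate (2,0): mult=4, new row 2: (0, 8, 7); set L[2][0]=4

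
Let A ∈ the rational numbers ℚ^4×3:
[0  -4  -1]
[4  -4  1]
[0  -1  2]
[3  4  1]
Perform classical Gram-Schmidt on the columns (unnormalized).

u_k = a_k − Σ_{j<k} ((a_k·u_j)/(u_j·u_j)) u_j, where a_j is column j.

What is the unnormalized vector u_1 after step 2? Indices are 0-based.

u_1 = (-4, -84/25, -1, 112/25)

Step 1: u_0 = a_0 = (0, 4, 0, 3).
Step 2: u_1 = a_1 − (-4/25)·u_0 = (-4, -84/25, -1, 112/25).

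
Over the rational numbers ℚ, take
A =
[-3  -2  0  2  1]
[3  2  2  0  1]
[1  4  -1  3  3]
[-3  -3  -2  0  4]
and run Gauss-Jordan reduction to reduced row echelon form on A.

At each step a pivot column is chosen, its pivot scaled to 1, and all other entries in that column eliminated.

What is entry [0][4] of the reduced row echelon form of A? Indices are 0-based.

M[0][4] = 6

step 1: normalize row 0 (÷-3) = (1, 2/3, 0, -2/3, -1/3)
  row 1: subtract 3×row0 = (0, 0, 2, 2, 2)
  row 2: subtract 1×row0 = (0, 10/3, -1, 11/3, 10/3)
  row 3: subtract -3×row0 = (0, -1, -2, -2, 3)
step 2: exchange rows 1,2
step 2: normalize row 1 (÷10/3) = (0, 1, -3/10, 11/10, 1)
  row 0: subtract 2/3×row1 = (1, 0, 1/5, -7/5, -1)
  row 3: subtract -1×row1 = (0, 0, -23/10, -9/10, 4)
step 3: normalize row 2 (÷2) = (0, 0, 1, 1, 1)
  row 0: subtract 1/5×row2 = (1, 0, 0, -8/5, -6/5)
  row 1: subtract -3/10×row2 = (0, 1, 0, 7/5, 13/10)
  row 3: subtract -23/10×row2 = (0, 0, 0, 7/5, 63/10)
step 4: normalize row 3 (÷7/5) = (0, 0, 0, 1, 9/2)
  row 0: subtract -8/5×row3 = (1, 0, 0, 0, 6)
  row 1: subtract 7/5×row3 = (0, 1, 0, 0, -5)
  row 2: subtract 1×row3 = (0, 0, 1, 0, -7/2)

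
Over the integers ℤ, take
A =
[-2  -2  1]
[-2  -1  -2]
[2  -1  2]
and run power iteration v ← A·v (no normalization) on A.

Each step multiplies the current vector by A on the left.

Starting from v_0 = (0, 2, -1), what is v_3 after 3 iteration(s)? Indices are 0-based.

v_0 = (0, 2, -1).
v_1 = A·v_0 = (-5, 0, -4).
v_2 = A·v_1 = (6, 18, -18).
v_3 = A·v_2 = (-66, 6, -42).

v_3 = (-66, 6, -42)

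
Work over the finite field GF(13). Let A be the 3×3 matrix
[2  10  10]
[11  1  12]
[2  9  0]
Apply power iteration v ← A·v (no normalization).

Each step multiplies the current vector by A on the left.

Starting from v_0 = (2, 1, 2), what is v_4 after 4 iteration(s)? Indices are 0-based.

v_4 = (5, 0, 3)

v_0 = (2, 1, 2).
v_1 = A·v_0 = (8, 8, 0).
v_2 = A·v_1 = (5, 5, 10).
v_3 = A·v_2 = (4, 11, 3).
v_4 = A·v_3 = (5, 0, 3).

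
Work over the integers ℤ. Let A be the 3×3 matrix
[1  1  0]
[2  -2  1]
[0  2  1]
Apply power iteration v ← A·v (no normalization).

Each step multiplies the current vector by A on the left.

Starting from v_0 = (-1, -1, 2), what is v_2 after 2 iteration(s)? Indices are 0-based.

v_2 = (0, -8, 4)

v_0 = (-1, -1, 2).
v_1 = A·v_0 = (-2, 2, 0).
v_2 = A·v_1 = (0, -8, 4).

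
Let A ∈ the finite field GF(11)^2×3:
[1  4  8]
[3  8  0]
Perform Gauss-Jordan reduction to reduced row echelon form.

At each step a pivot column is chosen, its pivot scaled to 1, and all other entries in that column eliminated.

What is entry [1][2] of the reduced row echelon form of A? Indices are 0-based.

step 1: normalize row 0 (÷1) = (1, 4, 8)
  row 1: subtract 3×row0 = (0, 7, 9)
step 2: normalize row 1 (÷7) = (0, 1, 6)
  row 0: subtract 4×row1 = (1, 0, 6)

M[1][2] = 6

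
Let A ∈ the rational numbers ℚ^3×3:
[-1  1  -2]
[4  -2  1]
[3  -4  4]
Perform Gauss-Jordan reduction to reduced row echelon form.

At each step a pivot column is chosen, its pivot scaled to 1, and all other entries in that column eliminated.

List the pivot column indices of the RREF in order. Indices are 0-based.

[1] R0 /= -1  ⇒  (1, -1, 2)
     R1 -= 4·R0  ⇒  (0, 2, -7)
     R2 -= 3·R0  ⇒  (0, -1, -2)
[2] R1 /= 2  ⇒  (0, 1, -7/2)
     R0 -= -1·R1  ⇒  (1, 0, -3/2)
     R2 -= -1·R1  ⇒  (0, 0, -11/2)
[3] R2 /= -11/2  ⇒  (0, 0, 1)
     R0 -= -3/2·R2  ⇒  (1, 0, 0)
     R1 -= -7/2·R2  ⇒  (0, 1, 0)

pivot columns: 0, 1, 2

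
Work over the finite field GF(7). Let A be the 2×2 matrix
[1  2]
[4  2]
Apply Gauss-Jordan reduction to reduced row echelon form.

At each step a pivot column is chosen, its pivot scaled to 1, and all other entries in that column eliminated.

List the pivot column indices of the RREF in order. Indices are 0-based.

pivot(0,0)=1: scale R0 → (1, 2)
  clear (1,0): R1 −= (4)R0 → (0, 1)
pivot(1,1)=1: scale R1 → (0, 1)
  clear (0,1): R0 −= (2)R1 → (1, 0)

pivot columns: 0, 1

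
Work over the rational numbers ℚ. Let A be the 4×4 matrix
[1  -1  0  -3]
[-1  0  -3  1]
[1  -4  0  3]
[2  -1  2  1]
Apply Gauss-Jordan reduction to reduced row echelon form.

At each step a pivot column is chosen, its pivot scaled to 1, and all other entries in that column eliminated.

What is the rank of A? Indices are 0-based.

rank = 4

[1] R0 /= 1  ⇒  (1, -1, 0, -3)
     R1 -= -1·R0  ⇒  (0, -1, -3, -2)
     R2 -= 1·R0  ⇒  (0, -3, 0, 6)
     R3 -= 2·R0  ⇒  (0, 1, 2, 7)
[2] R1 /= -1  ⇒  (0, 1, 3, 2)
     R0 -= -1·R1  ⇒  (1, 0, 3, -1)
     R2 -= -3·R1  ⇒  (0, 0, 9, 12)
     R3 -= 1·R1  ⇒  (0, 0, -1, 5)
[3] R2 /= 9  ⇒  (0, 0, 1, 4/3)
     R0 -= 3·R2  ⇒  (1, 0, 0, -5)
     R1 -= 3·R2  ⇒  (0, 1, 0, -2)
     R3 -= -1·R2  ⇒  (0, 0, 0, 19/3)
[4] R3 /= 19/3  ⇒  (0, 0, 0, 1)
     R0 -= -5·R3  ⇒  (1, 0, 0, 0)
     R1 -= -2·R3  ⇒  (0, 1, 0, 0)
     R2 -= 4/3·R3  ⇒  (0, 0, 1, 0)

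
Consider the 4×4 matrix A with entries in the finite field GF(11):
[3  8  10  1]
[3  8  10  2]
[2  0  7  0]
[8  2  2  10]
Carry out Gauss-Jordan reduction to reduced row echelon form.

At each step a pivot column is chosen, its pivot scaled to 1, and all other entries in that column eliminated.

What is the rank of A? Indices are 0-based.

rank = 4

[1] R0 /= 3  ⇒  (1, 10, 7, 4)
     R1 -= 3·R0  ⇒  (0, 0, 0, 1)
     R2 -= 2·R0  ⇒  (0, 2, 4, 3)
     R3 -= 8·R0  ⇒  (0, 10, 1, 0)
[2] R1 <-> R2
[2] R1 /= 2  ⇒  (0, 1, 2, 7)
     R0 -= 10·R1  ⇒  (1, 0, 9, 0)
     R3 -= 10·R1  ⇒  (0, 0, 3, 7)
[3] R2 <-> R3
[3] R2 /= 3  ⇒  (0, 0, 1, 6)
     R0 -= 9·R2  ⇒  (1, 0, 0, 1)
     R1 -= 2·R2  ⇒  (0, 1, 0, 6)
[4] R3 /= 1  ⇒  (0, 0, 0, 1)
     R0 -= 1·R3  ⇒  (1, 0, 0, 0)
     R1 -= 6·R3  ⇒  (0, 1, 0, 0)
     R2 -= 6·R3  ⇒  (0, 0, 1, 0)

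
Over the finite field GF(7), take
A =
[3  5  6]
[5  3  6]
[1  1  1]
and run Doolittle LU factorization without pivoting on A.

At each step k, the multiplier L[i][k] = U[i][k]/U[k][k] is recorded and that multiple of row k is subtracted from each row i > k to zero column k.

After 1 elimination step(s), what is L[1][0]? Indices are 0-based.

Step 1: pivot at (0,0) is 3.
  row1 ← row1 − (4)·row0  ⇒  L[1][0]=4, U row1=(0, 4, 3)
  row2 ← row2 − (5)·row0  ⇒  L[2][0]=5, U row2=(0, 4, 6)

L[1][0] = 4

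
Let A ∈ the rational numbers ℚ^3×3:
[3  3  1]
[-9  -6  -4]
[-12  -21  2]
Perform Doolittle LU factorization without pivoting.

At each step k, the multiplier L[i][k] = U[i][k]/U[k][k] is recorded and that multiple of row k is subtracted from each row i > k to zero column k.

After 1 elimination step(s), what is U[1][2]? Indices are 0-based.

k=0: U[0][0]=3
  eliminate (1,0): mult=-3, new row 1: (0, 3, -1); set L[1][0]=-3
  eliminate (2,0): mult=-4, new row 2: (0, -9, 6); set L[2][0]=-4

U[1][2] = -1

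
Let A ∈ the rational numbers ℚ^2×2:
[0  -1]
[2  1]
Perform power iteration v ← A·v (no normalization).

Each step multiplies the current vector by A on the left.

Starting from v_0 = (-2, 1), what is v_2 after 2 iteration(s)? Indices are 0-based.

v_0 = (-2, 1).
v_1 = A·v_0 = (-1, -3).
v_2 = A·v_1 = (3, -5).

v_2 = (3, -5)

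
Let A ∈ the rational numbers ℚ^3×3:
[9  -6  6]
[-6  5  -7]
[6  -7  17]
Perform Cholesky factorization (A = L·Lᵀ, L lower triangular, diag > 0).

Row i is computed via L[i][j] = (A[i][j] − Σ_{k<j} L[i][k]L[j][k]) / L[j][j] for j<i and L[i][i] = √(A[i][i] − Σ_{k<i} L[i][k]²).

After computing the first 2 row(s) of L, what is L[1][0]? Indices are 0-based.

L[1][0] = -2

Step 1: L[0][0] = √(9) = 3.
  L[1][0] = (-6) / L[0][0] = -2.
Step 2: L[1][1] = √(1) = 1.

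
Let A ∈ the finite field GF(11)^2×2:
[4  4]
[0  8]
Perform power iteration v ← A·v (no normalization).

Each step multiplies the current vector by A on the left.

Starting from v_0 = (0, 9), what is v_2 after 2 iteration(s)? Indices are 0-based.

v_2 = (3, 4)

v_0 = (0, 9).
v_1 = A·v_0 = (3, 6).
v_2 = A·v_1 = (3, 4).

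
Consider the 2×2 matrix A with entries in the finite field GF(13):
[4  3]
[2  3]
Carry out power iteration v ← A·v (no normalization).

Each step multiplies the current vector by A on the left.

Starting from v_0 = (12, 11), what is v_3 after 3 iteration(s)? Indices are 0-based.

v_0 = (12, 11).
v_1 = A·v_0 = (3, 5).
v_2 = A·v_1 = (1, 8).
v_3 = A·v_2 = (2, 0).

v_3 = (2, 0)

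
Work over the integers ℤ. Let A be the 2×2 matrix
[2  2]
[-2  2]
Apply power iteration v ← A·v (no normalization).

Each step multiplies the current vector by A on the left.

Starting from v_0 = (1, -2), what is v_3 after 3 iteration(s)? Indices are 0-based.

v_0 = (1, -2).
v_1 = A·v_0 = (-2, -6).
v_2 = A·v_1 = (-16, -8).
v_3 = A·v_2 = (-48, 16).

v_3 = (-48, 16)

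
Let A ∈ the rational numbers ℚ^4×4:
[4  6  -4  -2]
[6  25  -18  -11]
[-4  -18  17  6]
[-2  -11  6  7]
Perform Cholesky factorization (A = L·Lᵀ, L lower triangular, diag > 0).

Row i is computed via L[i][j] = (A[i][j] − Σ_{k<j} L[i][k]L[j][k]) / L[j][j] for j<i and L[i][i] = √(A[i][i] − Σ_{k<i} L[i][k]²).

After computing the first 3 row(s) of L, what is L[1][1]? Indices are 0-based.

L[1][1] = 4

Step 1: L[0][0] = √(4) = 2.
  L[1][0] = (6) / L[0][0] = 3.
Step 2: L[1][1] = √(16) = 4.
  L[2][0] = (-4) / L[0][0] = -2.
  L[2][1] = (-12) / L[1][1] = -3.
Step 3: L[2][2] = √(4) = 2.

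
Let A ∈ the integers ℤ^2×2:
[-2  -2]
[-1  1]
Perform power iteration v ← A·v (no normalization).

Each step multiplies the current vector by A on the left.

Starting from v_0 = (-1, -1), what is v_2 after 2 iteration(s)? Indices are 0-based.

v_2 = (-8, -4)

v_0 = (-1, -1).
v_1 = A·v_0 = (4, 0).
v_2 = A·v_1 = (-8, -4).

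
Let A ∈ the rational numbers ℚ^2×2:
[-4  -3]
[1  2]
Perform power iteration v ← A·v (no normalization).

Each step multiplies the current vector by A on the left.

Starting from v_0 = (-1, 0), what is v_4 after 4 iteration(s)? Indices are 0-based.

v_0 = (-1, 0).
v_1 = A·v_0 = (4, -1).
v_2 = A·v_1 = (-13, 2).
v_3 = A·v_2 = (46, -9).
v_4 = A·v_3 = (-157, 28).

v_4 = (-157, 28)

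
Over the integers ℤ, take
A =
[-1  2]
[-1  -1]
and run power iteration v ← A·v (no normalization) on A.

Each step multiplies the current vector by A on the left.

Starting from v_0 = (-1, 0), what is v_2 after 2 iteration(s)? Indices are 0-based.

v_2 = (1, -2)

v_0 = (-1, 0).
v_1 = A·v_0 = (1, 1).
v_2 = A·v_1 = (1, -2).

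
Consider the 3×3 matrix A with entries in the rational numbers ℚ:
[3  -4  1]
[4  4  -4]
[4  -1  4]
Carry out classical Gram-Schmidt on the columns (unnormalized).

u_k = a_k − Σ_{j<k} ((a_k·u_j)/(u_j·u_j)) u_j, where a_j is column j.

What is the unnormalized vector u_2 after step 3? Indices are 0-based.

u_2 = (-960/451, -624/451, 1344/451)

Step 1: u_0 = a_0 = (3, 4, 4).
Step 2: u_1 = a_1 − (0)·u_0 = (-4, 4, -1).
Step 3: u_2 = a_2 − (3/41)·u_0 − (-8/11)·u_1 = (-960/451, -624/451, 1344/451).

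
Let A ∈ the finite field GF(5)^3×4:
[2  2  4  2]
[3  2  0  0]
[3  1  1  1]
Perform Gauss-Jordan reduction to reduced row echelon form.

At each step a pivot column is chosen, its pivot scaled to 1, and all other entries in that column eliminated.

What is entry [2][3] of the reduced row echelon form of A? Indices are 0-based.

M[2][3] = 2

[1] R0 /= 2  ⇒  (1, 1, 2, 1)
     R1 -= 3·R0  ⇒  (0, 4, 4, 2)
     R2 -= 3·R0  ⇒  (0, 3, 0, 3)
[2] R1 /= 4  ⇒  (0, 1, 1, 3)
     R0 -= 1·R1  ⇒  (1, 0, 1, 3)
     R2 -= 3·R1  ⇒  (0, 0, 2, 4)
[3] R2 /= 2  ⇒  (0, 0, 1, 2)
     R0 -= 1·R2  ⇒  (1, 0, 0, 1)
     R1 -= 1·R2  ⇒  (0, 1, 0, 1)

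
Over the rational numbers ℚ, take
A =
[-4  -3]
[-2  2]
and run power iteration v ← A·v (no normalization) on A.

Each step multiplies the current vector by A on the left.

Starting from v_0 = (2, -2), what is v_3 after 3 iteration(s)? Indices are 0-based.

v_3 = (-92, -88)

v_0 = (2, -2).
v_1 = A·v_0 = (-2, -8).
v_2 = A·v_1 = (32, -12).
v_3 = A·v_2 = (-92, -88).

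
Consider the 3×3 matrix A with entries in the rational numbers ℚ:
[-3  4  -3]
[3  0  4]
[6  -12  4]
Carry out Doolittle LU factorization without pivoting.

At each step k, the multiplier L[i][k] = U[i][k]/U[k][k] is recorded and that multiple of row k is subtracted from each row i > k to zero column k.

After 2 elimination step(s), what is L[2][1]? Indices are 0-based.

Step 1: pivot at (0,0) is -3.
  row1 ← row1 − (-1)·row0  ⇒  L[1][0]=-1, U row1=(0, 4, 1)
  row2 ← row2 − (-2)·row0  ⇒  L[2][0]=-2, U row2=(0, -4, -2)
Step 2: pivot at (1,1) is 4.
  row2 ← row2 − (-1)·row1  ⇒  L[2][1]=-1, U row2=(0, 0, -1)

L[2][1] = -1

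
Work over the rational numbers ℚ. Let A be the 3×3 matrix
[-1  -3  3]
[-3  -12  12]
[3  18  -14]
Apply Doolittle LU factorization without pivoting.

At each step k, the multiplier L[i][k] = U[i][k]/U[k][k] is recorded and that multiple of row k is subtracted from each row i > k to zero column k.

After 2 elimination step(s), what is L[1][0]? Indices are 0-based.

L[1][0] = 3

k=0: U[0][0]=-1
  eliminate (1,0): mult=3, new row 1: (0, -3, 3); set L[1][0]=3
  eliminate (2,0): mult=-3, new row 2: (0, 9, -5); set L[2][0]=-3
k=1: U[1][1]=-3
  eliminate (2,1): mult=-3, new row 2: (0, 0, 4); set L[2][1]=-3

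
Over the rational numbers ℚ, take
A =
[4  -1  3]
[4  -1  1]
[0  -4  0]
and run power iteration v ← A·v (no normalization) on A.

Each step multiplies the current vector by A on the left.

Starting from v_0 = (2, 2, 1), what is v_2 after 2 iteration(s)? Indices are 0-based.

v_2 = (5, 21, -28)

v_0 = (2, 2, 1).
v_1 = A·v_0 = (9, 7, -8).
v_2 = A·v_1 = (5, 21, -28).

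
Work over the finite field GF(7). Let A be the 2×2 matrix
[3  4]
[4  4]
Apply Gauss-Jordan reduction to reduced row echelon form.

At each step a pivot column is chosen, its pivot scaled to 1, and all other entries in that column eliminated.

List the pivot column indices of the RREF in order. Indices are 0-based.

[1] R0 /= 3  ⇒  (1, 6)
     R1 -= 4·R0  ⇒  (0, 1)
[2] R1 /= 1  ⇒  (0, 1)
     R0 -= 6·R1  ⇒  (1, 0)

pivot columns: 0, 1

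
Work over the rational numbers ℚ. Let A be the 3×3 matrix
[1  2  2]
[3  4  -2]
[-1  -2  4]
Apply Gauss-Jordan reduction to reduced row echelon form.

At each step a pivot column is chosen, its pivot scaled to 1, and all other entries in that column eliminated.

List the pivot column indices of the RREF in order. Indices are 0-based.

[1] R0 /= 1  ⇒  (1, 2, 2)
     R1 -= 3·R0  ⇒  (0, -2, -8)
     R2 -= -1·R0  ⇒  (0, 0, 6)
[2] R1 /= -2  ⇒  (0, 1, 4)
     R0 -= 2·R1  ⇒  (1, 0, -6)
[3] R2 /= 6  ⇒  (0, 0, 1)
     R0 -= -6·R2  ⇒  (1, 0, 0)
     R1 -= 4·R2  ⇒  (0, 1, 0)

pivot columns: 0, 1, 2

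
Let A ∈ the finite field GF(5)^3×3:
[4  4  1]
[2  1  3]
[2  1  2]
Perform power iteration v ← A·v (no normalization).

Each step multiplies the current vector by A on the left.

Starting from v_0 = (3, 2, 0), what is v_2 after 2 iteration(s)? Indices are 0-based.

v_2 = (0, 2, 4)

v_0 = (3, 2, 0).
v_1 = A·v_0 = (0, 3, 3).
v_2 = A·v_1 = (0, 2, 4).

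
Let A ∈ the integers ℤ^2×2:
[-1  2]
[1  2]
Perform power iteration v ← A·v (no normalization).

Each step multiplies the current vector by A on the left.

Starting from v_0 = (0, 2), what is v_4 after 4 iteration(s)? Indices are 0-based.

v_4 = (36, 76)

v_0 = (0, 2).
v_1 = A·v_0 = (4, 4).
v_2 = A·v_1 = (4, 12).
v_3 = A·v_2 = (20, 28).
v_4 = A·v_3 = (36, 76).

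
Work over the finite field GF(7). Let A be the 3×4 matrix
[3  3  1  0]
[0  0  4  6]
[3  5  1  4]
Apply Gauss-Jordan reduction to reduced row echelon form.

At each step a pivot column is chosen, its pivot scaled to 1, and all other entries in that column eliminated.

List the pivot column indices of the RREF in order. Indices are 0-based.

pivot columns: 0, 1, 2

[1] R0 /= 3  ⇒  (1, 1, 5, 0)
     R2 -= 3·R0  ⇒  (0, 2, 0, 4)
[2] R1 <-> R2
[2] R1 /= 2  ⇒  (0, 1, 0, 2)
     R0 -= 1·R1  ⇒  (1, 0, 5, 5)
[3] R2 /= 4  ⇒  (0, 0, 1, 5)
     R0 -= 5·R2  ⇒  (1, 0, 0, 1)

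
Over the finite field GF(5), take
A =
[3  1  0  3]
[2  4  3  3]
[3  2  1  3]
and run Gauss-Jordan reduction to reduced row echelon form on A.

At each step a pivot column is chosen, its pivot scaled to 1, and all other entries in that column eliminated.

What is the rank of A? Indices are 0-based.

step 1: normalize row 0 (÷3) = (1, 2, 0, 1)
  row 1: subtract 2×row0 = (0, 0, 3, 1)
  row 2: subtract 3×row0 = (0, 1, 1, 0)
step 2: exchange rows 1,2
step 2: normalize row 1 (÷1) = (0, 1, 1, 0)
  row 0: subtract 2×row1 = (1, 0, 3, 1)
step 3: normalize row 2 (÷3) = (0, 0, 1, 2)
  row 0: subtract 3×row2 = (1, 0, 0, 0)
  row 1: subtract 1×row2 = (0, 1, 0, 3)

rank = 3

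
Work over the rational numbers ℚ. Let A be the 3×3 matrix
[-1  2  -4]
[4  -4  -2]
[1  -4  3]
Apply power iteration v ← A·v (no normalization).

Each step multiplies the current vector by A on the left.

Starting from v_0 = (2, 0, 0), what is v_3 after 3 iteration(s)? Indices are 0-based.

v_3 = (14, 272, 102)

v_0 = (2, 0, 0).
v_1 = A·v_0 = (-2, 8, 2).
v_2 = A·v_1 = (10, -44, -28).
v_3 = A·v_2 = (14, 272, 102).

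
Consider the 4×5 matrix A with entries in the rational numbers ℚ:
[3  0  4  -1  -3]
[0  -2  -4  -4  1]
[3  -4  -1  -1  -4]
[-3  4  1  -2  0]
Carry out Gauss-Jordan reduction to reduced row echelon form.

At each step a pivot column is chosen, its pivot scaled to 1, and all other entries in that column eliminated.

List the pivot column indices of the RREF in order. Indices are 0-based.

pivot columns: 0, 1, 2, 3

[1] R0 /= 3  ⇒  (1, 0, 4/3, -1/3, -1)
     R2 -= 3·R0  ⇒  (0, -4, -5, 0, -1)
     R3 -= -3·R0  ⇒  (0, 4, 5, -3, -3)
[2] R1 /= -2  ⇒  (0, 1, 2, 2, -1/2)
     R2 -= -4·R1  ⇒  (0, 0, 3, 8, -3)
     R3 -= 4·R1  ⇒  (0, 0, -3, -11, -1)
[3] R2 /= 3  ⇒  (0, 0, 1, 8/3, -1)
     R0 -= 4/3·R2  ⇒  (1, 0, 0, -35/9, 1/3)
     R1 -= 2·R2  ⇒  (0, 1, 0, -10/3, 3/2)
     R3 -= -3·R2  ⇒  (0, 0, 0, -3, -4)
[4] R3 /= -3  ⇒  (0, 0, 0, 1, 4/3)
     R0 -= -35/9·R3  ⇒  (1, 0, 0, 0, 149/27)
     R1 -= -10/3·R3  ⇒  (0, 1, 0, 0, 107/18)
     R2 -= 8/3·R3  ⇒  (0, 0, 1, 0, -41/9)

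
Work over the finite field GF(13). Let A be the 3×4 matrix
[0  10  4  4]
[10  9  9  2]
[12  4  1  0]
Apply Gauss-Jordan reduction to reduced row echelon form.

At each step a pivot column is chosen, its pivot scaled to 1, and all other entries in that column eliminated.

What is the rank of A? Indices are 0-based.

pivot(0,0): swap R0↔R1
pivot(0,0)=10: scale R0 → (1, 10, 10, 8)
  clear (2,0): R2 −= (12)R0 → (0, 1, 11, 8)
pivot(1,1)=10: scale R1 → (0, 1, 3, 3)
  clear (0,1): R0 −= (10)R1 → (1, 0, 6, 4)
  clear (2,1): R2 −= (1)R1 → (0, 0, 8, 5)
pivot(2,2)=8: scale R2 → (0, 0, 1, 12)
  clear (0,2): R0 −= (6)R2 → (1, 0, 0, 10)
  clear (1,2): R1 −= (3)R2 → (0, 1, 0, 6)

rank = 3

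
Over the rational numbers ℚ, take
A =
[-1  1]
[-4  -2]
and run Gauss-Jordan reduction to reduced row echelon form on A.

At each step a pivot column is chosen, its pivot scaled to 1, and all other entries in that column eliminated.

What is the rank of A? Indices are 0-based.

rank = 2

[1] R0 /= -1  ⇒  (1, -1)
     R1 -= -4·R0  ⇒  (0, -6)
[2] R1 /= -6  ⇒  (0, 1)
     R0 -= -1·R1  ⇒  (1, 0)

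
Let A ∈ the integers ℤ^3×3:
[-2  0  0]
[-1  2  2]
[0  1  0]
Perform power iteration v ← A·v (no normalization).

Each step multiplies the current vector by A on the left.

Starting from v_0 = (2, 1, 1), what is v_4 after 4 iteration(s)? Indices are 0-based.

v_0 = (2, 1, 1).
v_1 = A·v_0 = (-4, 2, 1).
v_2 = A·v_1 = (8, 10, 2).
v_3 = A·v_2 = (-16, 16, 10).
v_4 = A·v_3 = (32, 68, 16).

v_4 = (32, 68, 16)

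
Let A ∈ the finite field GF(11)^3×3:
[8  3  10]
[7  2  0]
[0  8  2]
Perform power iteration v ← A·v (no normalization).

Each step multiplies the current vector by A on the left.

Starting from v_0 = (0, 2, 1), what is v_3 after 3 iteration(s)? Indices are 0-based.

v_3 = (3, 5, 7)

v_0 = (0, 2, 1).
v_1 = A·v_0 = (5, 4, 7).
v_2 = A·v_1 = (1, 10, 2).
v_3 = A·v_2 = (3, 5, 7).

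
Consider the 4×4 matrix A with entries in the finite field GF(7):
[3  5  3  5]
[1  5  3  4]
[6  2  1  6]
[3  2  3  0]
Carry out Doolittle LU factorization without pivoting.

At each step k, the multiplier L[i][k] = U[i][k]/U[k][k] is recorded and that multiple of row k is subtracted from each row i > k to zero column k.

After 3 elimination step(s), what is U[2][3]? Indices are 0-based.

U[2][3] = 3

Step 1: pivot at (0,0) is 3.
  row1 ← row1 − (5)·row0  ⇒  L[1][0]=5, U row1=(0, 1, 2, 0)
  row2 ← row2 − (2)·row0  ⇒  L[2][0]=2, U row2=(0, 6, 2, 3)
  row3 ← row3 − (1)·row0  ⇒  L[3][0]=1, U row3=(0, 4, 0, 2)
Step 2: pivot at (1,1) is 1.
  row2 ← row2 − (6)·row1  ⇒  L[2][1]=6, U row2=(0, 0, 4, 3)
  row3 ← row3 − (4)·row1  ⇒  L[3][1]=4, U row3=(0, 0, 6, 2)
Step 3: pivot at (2,2) is 4.
  row3 ← row3 − (5)·row2  ⇒  L[3][2]=5, U row3=(0, 0, 0, 1)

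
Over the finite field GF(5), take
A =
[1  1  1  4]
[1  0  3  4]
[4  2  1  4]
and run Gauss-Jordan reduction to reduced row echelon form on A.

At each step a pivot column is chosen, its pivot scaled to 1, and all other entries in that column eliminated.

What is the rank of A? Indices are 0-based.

[1] R0 /= 1  ⇒  (1, 1, 1, 4)
     R1 -= 1·R0  ⇒  (0, 4, 2, 0)
     R2 -= 4·R0  ⇒  (0, 3, 2, 3)
[2] R1 /= 4  ⇒  (0, 1, 3, 0)
     R0 -= 1·R1  ⇒  (1, 0, 3, 4)
     R2 -= 3·R1  ⇒  (0, 0, 3, 3)
[3] R2 /= 3  ⇒  (0, 0, 1, 1)
     R0 -= 3·R2  ⇒  (1, 0, 0, 1)
     R1 -= 3·R2  ⇒  (0, 1, 0, 2)

rank = 3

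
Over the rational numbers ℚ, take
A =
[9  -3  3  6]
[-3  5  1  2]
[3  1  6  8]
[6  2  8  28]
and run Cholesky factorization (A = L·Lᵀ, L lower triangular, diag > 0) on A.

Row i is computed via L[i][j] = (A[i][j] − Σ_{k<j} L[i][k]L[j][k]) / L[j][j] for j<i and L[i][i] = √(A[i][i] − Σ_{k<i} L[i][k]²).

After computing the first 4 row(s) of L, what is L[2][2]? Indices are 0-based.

Step 1: L[0][0] = √(9) = 3.
  L[1][0] = (-3) / L[0][0] = -1.
Step 2: L[1][1] = √(4) = 2.
  L[2][0] = (3) / L[0][0] = 1.
  L[2][1] = (2) / L[1][1] = 1.
Step 3: L[2][2] = √(4) = 2.
  L[3][0] = (6) / L[0][0] = 2.
  L[3][1] = (4) / L[1][1] = 2.
  L[3][2] = (4) / L[2][2] = 2.
Step 4: L[3][3] = √(16) = 4.

L[2][2] = 2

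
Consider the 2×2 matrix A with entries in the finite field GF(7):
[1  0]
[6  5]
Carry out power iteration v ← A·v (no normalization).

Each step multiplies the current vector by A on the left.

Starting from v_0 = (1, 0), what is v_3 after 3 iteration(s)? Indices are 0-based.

v_0 = (1, 0).
v_1 = A·v_0 = (1, 6).
v_2 = A·v_1 = (1, 1).
v_3 = A·v_2 = (1, 4).

v_3 = (1, 4)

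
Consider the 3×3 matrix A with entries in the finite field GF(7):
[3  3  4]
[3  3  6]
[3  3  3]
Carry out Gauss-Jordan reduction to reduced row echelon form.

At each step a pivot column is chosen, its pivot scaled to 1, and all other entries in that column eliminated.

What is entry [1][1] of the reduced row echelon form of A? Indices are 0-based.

M[1][1] = 0

step 1: normalize row 0 (÷3) = (1, 1, 6)
  row 1: subtract 3×row0 = (0, 0, 2)
  row 2: subtract 3×row0 = (0, 0, 6)
skip col 1 (zero from row 1)
step 2: normalize row 1 (÷2) = (0, 0, 1)
  row 0: subtract 6×row1 = (1, 1, 0)
  row 2: subtract 6×row1 = (0, 0, 0)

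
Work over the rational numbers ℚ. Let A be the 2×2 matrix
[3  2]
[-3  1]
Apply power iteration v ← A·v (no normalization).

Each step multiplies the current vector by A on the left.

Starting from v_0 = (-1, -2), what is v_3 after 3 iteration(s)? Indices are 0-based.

v_0 = (-1, -2).
v_1 = A·v_0 = (-7, 1).
v_2 = A·v_1 = (-19, 22).
v_3 = A·v_2 = (-13, 79).

v_3 = (-13, 79)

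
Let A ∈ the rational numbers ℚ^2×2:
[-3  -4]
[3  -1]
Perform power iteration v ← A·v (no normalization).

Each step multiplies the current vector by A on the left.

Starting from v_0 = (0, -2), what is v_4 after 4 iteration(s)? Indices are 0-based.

v_4 = (448, 142)

v_0 = (0, -2).
v_1 = A·v_0 = (8, 2).
v_2 = A·v_1 = (-32, 22).
v_3 = A·v_2 = (8, -118).
v_4 = A·v_3 = (448, 142).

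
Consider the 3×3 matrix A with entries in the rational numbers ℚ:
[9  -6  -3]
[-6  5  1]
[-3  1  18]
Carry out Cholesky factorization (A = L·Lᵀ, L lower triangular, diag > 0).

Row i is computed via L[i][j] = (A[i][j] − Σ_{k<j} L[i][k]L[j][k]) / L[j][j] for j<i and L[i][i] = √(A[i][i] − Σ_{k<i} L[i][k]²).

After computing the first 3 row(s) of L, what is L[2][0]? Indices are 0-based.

L[2][0] = -1

Step 1: L[0][0] = √(9) = 3.
  L[1][0] = (-6) / L[0][0] = -2.
Step 2: L[1][1] = √(1) = 1.
  L[2][0] = (-3) / L[0][0] = -1.
  L[2][1] = (-1) / L[1][1] = -1.
Step 3: L[2][2] = √(16) = 4.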